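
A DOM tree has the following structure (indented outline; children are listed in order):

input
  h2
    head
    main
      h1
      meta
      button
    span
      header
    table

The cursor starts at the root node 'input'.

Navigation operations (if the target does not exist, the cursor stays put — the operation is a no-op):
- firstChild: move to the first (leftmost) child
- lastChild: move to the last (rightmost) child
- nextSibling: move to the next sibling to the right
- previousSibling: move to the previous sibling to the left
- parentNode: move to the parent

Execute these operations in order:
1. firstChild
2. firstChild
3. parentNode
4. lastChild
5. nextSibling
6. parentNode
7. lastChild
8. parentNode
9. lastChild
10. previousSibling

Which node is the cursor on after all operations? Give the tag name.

Answer: span

Derivation:
After 1 (firstChild): h2
After 2 (firstChild): head
After 3 (parentNode): h2
After 4 (lastChild): table
After 5 (nextSibling): table (no-op, stayed)
After 6 (parentNode): h2
After 7 (lastChild): table
After 8 (parentNode): h2
After 9 (lastChild): table
After 10 (previousSibling): span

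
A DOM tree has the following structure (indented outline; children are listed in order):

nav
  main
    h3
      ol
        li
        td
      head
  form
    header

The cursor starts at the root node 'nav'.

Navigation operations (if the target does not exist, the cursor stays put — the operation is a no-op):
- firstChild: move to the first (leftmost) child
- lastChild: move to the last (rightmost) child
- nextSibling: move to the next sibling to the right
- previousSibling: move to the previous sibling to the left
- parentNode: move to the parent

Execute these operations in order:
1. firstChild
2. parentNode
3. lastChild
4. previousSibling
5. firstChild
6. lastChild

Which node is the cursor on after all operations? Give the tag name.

After 1 (firstChild): main
After 2 (parentNode): nav
After 3 (lastChild): form
After 4 (previousSibling): main
After 5 (firstChild): h3
After 6 (lastChild): head

Answer: head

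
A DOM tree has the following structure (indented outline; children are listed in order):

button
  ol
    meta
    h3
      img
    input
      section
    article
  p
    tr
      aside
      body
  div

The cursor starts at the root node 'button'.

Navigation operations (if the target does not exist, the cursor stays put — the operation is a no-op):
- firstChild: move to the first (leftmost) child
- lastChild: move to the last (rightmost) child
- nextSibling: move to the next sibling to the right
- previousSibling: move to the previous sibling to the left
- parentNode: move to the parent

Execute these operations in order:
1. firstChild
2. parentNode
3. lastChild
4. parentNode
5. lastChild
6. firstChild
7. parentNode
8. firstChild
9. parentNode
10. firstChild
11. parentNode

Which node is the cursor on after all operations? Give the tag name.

After 1 (firstChild): ol
After 2 (parentNode): button
After 3 (lastChild): div
After 4 (parentNode): button
After 5 (lastChild): div
After 6 (firstChild): div (no-op, stayed)
After 7 (parentNode): button
After 8 (firstChild): ol
After 9 (parentNode): button
After 10 (firstChild): ol
After 11 (parentNode): button

Answer: button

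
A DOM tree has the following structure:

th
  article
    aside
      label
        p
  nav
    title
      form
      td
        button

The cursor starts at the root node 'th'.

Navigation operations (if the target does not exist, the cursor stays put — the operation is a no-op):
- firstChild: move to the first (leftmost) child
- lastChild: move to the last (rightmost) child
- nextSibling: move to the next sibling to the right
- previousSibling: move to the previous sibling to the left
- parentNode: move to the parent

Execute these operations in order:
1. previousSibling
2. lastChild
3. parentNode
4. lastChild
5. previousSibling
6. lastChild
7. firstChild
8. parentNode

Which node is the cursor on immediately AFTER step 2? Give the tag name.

After 1 (previousSibling): th (no-op, stayed)
After 2 (lastChild): nav

Answer: nav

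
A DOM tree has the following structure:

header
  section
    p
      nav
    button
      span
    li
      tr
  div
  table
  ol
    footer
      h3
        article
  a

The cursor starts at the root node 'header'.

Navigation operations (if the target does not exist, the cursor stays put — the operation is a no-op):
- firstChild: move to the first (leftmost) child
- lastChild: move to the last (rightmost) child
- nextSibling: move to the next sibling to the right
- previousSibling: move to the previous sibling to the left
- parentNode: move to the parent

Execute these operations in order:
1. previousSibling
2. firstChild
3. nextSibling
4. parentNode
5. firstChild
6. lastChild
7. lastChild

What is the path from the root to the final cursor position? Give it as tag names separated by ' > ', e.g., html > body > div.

After 1 (previousSibling): header (no-op, stayed)
After 2 (firstChild): section
After 3 (nextSibling): div
After 4 (parentNode): header
After 5 (firstChild): section
After 6 (lastChild): li
After 7 (lastChild): tr

Answer: header > section > li > tr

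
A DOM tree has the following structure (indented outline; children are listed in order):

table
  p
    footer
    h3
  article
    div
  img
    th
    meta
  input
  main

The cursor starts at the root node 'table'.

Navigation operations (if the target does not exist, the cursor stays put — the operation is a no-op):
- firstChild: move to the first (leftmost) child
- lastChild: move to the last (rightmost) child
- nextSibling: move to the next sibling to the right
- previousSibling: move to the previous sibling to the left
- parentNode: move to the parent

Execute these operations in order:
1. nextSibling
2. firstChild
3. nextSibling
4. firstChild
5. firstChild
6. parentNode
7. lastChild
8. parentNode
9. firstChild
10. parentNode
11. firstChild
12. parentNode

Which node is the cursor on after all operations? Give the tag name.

After 1 (nextSibling): table (no-op, stayed)
After 2 (firstChild): p
After 3 (nextSibling): article
After 4 (firstChild): div
After 5 (firstChild): div (no-op, stayed)
After 6 (parentNode): article
After 7 (lastChild): div
After 8 (parentNode): article
After 9 (firstChild): div
After 10 (parentNode): article
After 11 (firstChild): div
After 12 (parentNode): article

Answer: article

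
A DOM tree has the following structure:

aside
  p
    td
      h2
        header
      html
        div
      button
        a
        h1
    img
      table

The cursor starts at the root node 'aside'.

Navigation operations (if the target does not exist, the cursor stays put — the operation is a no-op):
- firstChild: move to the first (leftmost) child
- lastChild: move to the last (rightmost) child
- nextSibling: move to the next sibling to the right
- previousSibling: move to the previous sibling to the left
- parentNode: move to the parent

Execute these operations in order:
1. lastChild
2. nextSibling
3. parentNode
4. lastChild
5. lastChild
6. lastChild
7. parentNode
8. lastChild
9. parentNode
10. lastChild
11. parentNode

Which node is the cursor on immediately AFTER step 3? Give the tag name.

Answer: aside

Derivation:
After 1 (lastChild): p
After 2 (nextSibling): p (no-op, stayed)
After 3 (parentNode): aside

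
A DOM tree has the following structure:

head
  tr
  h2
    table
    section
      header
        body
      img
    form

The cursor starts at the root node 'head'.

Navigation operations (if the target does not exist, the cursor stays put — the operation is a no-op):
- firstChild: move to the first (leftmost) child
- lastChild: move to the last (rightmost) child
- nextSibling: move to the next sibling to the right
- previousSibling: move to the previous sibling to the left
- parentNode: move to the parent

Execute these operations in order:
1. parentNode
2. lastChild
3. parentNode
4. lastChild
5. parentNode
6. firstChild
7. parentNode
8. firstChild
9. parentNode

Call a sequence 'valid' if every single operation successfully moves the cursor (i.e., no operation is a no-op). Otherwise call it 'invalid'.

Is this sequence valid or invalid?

Answer: invalid

Derivation:
After 1 (parentNode): head (no-op, stayed)
After 2 (lastChild): h2
After 3 (parentNode): head
After 4 (lastChild): h2
After 5 (parentNode): head
After 6 (firstChild): tr
After 7 (parentNode): head
After 8 (firstChild): tr
After 9 (parentNode): head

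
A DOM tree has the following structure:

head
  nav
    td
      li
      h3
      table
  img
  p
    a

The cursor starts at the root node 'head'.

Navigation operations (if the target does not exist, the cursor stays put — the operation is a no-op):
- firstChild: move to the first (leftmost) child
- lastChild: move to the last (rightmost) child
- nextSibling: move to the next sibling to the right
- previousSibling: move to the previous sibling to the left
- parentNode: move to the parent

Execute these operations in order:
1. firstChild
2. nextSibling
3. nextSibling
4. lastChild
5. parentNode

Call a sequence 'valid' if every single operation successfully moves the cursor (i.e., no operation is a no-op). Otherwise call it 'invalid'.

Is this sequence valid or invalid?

After 1 (firstChild): nav
After 2 (nextSibling): img
After 3 (nextSibling): p
After 4 (lastChild): a
After 5 (parentNode): p

Answer: valid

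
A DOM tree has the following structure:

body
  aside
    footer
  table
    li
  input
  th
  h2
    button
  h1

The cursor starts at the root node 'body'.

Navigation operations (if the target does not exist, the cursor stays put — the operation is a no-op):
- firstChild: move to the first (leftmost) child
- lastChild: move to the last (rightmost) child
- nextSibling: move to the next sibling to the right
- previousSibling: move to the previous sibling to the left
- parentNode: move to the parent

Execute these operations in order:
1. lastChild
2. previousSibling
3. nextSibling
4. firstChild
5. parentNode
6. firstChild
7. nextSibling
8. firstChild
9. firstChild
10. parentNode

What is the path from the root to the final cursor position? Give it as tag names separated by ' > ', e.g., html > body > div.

Answer: body > table

Derivation:
After 1 (lastChild): h1
After 2 (previousSibling): h2
After 3 (nextSibling): h1
After 4 (firstChild): h1 (no-op, stayed)
After 5 (parentNode): body
After 6 (firstChild): aside
After 7 (nextSibling): table
After 8 (firstChild): li
After 9 (firstChild): li (no-op, stayed)
After 10 (parentNode): table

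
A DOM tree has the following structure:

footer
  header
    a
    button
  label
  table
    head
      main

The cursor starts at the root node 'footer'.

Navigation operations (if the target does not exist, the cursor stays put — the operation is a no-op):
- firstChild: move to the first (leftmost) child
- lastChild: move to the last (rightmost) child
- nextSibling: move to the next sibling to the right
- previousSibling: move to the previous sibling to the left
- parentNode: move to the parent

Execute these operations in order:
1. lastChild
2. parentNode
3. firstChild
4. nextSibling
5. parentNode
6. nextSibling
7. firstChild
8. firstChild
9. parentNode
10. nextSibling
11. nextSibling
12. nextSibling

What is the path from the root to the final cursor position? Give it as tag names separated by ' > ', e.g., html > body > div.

Answer: footer > table

Derivation:
After 1 (lastChild): table
After 2 (parentNode): footer
After 3 (firstChild): header
After 4 (nextSibling): label
After 5 (parentNode): footer
After 6 (nextSibling): footer (no-op, stayed)
After 7 (firstChild): header
After 8 (firstChild): a
After 9 (parentNode): header
After 10 (nextSibling): label
After 11 (nextSibling): table
After 12 (nextSibling): table (no-op, stayed)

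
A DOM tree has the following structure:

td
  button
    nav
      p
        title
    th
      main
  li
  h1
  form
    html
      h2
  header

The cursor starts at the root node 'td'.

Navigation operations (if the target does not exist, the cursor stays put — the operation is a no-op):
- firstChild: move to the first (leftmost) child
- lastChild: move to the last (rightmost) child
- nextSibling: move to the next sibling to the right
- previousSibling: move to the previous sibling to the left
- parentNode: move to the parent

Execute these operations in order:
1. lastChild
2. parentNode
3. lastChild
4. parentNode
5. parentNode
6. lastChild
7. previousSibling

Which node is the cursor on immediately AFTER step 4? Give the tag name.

After 1 (lastChild): header
After 2 (parentNode): td
After 3 (lastChild): header
After 4 (parentNode): td

Answer: td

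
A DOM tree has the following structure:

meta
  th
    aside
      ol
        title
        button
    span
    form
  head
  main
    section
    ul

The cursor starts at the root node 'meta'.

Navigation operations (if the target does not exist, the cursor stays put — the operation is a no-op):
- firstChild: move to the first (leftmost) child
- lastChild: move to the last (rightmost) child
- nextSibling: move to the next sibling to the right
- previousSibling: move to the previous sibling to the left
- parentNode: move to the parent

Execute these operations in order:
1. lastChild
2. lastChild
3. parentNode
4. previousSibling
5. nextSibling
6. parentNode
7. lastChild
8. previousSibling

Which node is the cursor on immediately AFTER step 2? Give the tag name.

After 1 (lastChild): main
After 2 (lastChild): ul

Answer: ul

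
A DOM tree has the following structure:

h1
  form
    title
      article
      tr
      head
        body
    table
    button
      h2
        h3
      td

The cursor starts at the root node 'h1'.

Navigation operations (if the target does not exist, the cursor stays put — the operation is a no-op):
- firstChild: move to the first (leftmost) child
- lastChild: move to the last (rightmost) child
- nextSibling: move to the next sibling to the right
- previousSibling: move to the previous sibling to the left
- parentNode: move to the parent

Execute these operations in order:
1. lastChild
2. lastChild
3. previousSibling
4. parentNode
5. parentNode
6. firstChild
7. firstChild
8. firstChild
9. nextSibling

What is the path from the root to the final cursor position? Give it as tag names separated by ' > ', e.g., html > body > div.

After 1 (lastChild): form
After 2 (lastChild): button
After 3 (previousSibling): table
After 4 (parentNode): form
After 5 (parentNode): h1
After 6 (firstChild): form
After 7 (firstChild): title
After 8 (firstChild): article
After 9 (nextSibling): tr

Answer: h1 > form > title > tr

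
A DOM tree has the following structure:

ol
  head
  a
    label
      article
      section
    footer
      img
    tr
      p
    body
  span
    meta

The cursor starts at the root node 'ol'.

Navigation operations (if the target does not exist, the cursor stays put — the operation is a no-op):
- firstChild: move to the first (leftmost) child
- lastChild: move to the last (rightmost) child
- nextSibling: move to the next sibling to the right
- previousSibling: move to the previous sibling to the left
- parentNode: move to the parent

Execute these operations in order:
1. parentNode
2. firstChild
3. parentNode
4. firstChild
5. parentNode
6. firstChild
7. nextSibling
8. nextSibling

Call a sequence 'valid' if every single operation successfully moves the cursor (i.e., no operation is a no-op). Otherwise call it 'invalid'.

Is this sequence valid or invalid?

Answer: invalid

Derivation:
After 1 (parentNode): ol (no-op, stayed)
After 2 (firstChild): head
After 3 (parentNode): ol
After 4 (firstChild): head
After 5 (parentNode): ol
After 6 (firstChild): head
After 7 (nextSibling): a
After 8 (nextSibling): span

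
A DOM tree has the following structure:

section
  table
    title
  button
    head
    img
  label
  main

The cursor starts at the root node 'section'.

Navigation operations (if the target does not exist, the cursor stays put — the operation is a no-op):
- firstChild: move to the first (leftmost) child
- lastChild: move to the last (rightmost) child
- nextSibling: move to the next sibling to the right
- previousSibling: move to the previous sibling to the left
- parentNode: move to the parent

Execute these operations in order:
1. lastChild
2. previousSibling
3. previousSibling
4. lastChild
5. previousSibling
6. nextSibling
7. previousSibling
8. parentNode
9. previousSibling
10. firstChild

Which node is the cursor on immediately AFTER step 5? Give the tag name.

After 1 (lastChild): main
After 2 (previousSibling): label
After 3 (previousSibling): button
After 4 (lastChild): img
After 5 (previousSibling): head

Answer: head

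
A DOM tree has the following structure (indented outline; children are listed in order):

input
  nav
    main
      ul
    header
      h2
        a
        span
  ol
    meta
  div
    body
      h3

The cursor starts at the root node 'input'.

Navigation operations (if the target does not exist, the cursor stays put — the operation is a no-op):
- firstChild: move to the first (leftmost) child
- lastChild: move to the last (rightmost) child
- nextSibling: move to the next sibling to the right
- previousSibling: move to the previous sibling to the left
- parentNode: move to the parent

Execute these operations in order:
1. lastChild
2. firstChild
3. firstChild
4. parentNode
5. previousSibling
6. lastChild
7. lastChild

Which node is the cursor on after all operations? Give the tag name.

After 1 (lastChild): div
After 2 (firstChild): body
After 3 (firstChild): h3
After 4 (parentNode): body
After 5 (previousSibling): body (no-op, stayed)
After 6 (lastChild): h3
After 7 (lastChild): h3 (no-op, stayed)

Answer: h3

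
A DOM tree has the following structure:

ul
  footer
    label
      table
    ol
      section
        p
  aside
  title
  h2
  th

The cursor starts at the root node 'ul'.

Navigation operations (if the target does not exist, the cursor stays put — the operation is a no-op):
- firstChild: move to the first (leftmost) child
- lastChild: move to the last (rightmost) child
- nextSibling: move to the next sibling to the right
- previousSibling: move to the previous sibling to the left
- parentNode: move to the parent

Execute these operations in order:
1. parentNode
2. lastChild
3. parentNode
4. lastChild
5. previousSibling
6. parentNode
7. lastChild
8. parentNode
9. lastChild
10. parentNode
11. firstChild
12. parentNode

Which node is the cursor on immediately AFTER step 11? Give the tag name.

After 1 (parentNode): ul (no-op, stayed)
After 2 (lastChild): th
After 3 (parentNode): ul
After 4 (lastChild): th
After 5 (previousSibling): h2
After 6 (parentNode): ul
After 7 (lastChild): th
After 8 (parentNode): ul
After 9 (lastChild): th
After 10 (parentNode): ul
After 11 (firstChild): footer

Answer: footer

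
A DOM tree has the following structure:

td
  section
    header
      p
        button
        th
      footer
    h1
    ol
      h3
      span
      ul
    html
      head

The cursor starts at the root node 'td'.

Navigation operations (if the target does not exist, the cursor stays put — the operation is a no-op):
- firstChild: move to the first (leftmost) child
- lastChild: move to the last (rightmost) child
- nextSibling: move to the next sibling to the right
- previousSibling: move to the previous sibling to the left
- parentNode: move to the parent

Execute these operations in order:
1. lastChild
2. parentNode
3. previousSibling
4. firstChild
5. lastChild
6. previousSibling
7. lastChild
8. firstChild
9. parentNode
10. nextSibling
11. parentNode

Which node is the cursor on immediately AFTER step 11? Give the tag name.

After 1 (lastChild): section
After 2 (parentNode): td
After 3 (previousSibling): td (no-op, stayed)
After 4 (firstChild): section
After 5 (lastChild): html
After 6 (previousSibling): ol
After 7 (lastChild): ul
After 8 (firstChild): ul (no-op, stayed)
After 9 (parentNode): ol
After 10 (nextSibling): html
After 11 (parentNode): section

Answer: section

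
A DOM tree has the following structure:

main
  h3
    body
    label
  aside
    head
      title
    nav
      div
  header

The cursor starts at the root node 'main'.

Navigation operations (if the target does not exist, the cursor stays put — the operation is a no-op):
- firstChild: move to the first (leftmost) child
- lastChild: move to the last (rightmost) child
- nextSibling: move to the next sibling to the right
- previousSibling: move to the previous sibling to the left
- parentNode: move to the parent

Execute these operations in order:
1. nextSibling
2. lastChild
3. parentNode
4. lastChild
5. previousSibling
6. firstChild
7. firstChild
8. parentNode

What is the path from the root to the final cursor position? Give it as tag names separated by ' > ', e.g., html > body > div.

Answer: main > aside > head

Derivation:
After 1 (nextSibling): main (no-op, stayed)
After 2 (lastChild): header
After 3 (parentNode): main
After 4 (lastChild): header
After 5 (previousSibling): aside
After 6 (firstChild): head
After 7 (firstChild): title
After 8 (parentNode): head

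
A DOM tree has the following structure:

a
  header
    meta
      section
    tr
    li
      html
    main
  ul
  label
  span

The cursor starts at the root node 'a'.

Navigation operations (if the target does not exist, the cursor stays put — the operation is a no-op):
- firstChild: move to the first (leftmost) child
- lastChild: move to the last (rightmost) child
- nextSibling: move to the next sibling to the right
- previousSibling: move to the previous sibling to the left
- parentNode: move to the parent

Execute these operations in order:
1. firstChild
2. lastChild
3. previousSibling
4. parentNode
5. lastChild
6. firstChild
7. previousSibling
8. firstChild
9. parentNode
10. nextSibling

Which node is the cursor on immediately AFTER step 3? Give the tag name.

Answer: li

Derivation:
After 1 (firstChild): header
After 2 (lastChild): main
After 3 (previousSibling): li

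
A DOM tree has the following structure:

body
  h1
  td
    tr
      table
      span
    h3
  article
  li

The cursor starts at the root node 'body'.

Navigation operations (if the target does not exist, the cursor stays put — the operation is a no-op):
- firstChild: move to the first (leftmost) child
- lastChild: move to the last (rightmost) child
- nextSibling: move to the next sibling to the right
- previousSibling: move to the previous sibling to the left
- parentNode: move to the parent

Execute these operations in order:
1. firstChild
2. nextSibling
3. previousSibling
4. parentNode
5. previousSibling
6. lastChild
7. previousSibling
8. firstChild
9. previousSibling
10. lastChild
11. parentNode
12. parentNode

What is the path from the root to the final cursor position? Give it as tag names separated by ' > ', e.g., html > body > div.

Answer: body

Derivation:
After 1 (firstChild): h1
After 2 (nextSibling): td
After 3 (previousSibling): h1
After 4 (parentNode): body
After 5 (previousSibling): body (no-op, stayed)
After 6 (lastChild): li
After 7 (previousSibling): article
After 8 (firstChild): article (no-op, stayed)
After 9 (previousSibling): td
After 10 (lastChild): h3
After 11 (parentNode): td
After 12 (parentNode): body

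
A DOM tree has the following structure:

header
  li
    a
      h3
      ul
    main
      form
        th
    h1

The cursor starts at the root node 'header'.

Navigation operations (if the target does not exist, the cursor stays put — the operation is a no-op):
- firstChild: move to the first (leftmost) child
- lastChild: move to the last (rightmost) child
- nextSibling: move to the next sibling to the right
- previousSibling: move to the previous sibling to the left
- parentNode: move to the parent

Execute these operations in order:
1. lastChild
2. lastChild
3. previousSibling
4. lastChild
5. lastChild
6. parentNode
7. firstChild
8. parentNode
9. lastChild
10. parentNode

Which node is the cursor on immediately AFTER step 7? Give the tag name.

Answer: th

Derivation:
After 1 (lastChild): li
After 2 (lastChild): h1
After 3 (previousSibling): main
After 4 (lastChild): form
After 5 (lastChild): th
After 6 (parentNode): form
After 7 (firstChild): th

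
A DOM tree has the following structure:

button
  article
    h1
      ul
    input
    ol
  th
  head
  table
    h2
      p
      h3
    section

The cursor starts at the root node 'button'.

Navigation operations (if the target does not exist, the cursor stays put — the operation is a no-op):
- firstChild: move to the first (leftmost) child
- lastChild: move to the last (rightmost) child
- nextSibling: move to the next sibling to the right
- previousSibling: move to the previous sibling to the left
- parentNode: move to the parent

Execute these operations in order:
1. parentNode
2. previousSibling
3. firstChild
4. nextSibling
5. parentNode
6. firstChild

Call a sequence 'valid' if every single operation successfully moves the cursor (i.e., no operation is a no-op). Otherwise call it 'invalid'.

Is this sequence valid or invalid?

Answer: invalid

Derivation:
After 1 (parentNode): button (no-op, stayed)
After 2 (previousSibling): button (no-op, stayed)
After 3 (firstChild): article
After 4 (nextSibling): th
After 5 (parentNode): button
After 6 (firstChild): article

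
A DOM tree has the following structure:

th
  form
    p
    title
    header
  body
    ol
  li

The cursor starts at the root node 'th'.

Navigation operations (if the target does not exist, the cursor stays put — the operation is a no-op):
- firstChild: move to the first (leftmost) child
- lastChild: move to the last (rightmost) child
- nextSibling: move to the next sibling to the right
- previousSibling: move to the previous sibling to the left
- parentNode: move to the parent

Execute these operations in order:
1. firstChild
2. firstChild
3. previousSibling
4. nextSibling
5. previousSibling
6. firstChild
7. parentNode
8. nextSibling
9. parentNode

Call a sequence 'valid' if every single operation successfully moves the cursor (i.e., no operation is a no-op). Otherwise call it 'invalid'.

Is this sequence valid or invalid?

After 1 (firstChild): form
After 2 (firstChild): p
After 3 (previousSibling): p (no-op, stayed)
After 4 (nextSibling): title
After 5 (previousSibling): p
After 6 (firstChild): p (no-op, stayed)
After 7 (parentNode): form
After 8 (nextSibling): body
After 9 (parentNode): th

Answer: invalid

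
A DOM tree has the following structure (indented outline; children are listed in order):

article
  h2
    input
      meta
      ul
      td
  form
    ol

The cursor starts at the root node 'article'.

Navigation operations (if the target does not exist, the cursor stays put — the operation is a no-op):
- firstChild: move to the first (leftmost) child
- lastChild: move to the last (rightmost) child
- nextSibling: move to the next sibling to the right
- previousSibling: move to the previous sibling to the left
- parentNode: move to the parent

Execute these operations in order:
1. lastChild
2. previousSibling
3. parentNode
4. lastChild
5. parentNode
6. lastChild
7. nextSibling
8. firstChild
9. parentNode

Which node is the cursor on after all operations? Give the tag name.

After 1 (lastChild): form
After 2 (previousSibling): h2
After 3 (parentNode): article
After 4 (lastChild): form
After 5 (parentNode): article
After 6 (lastChild): form
After 7 (nextSibling): form (no-op, stayed)
After 8 (firstChild): ol
After 9 (parentNode): form

Answer: form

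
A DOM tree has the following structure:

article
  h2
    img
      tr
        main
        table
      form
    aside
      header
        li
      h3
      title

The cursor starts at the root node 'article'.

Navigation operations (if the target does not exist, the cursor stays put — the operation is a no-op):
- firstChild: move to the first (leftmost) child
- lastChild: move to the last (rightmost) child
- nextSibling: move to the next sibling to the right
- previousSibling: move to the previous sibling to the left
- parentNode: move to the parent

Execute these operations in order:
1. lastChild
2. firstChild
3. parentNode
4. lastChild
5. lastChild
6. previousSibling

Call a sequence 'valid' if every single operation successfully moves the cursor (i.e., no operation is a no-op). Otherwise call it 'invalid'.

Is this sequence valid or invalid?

Answer: valid

Derivation:
After 1 (lastChild): h2
After 2 (firstChild): img
After 3 (parentNode): h2
After 4 (lastChild): aside
After 5 (lastChild): title
After 6 (previousSibling): h3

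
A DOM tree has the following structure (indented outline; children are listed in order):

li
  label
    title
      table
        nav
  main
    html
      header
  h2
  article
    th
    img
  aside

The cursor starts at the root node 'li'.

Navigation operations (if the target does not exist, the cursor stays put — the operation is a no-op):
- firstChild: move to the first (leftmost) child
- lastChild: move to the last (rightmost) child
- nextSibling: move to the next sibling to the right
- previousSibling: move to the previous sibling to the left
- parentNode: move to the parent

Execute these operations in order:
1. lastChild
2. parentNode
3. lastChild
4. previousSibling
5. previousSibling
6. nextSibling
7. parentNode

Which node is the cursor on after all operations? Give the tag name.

After 1 (lastChild): aside
After 2 (parentNode): li
After 3 (lastChild): aside
After 4 (previousSibling): article
After 5 (previousSibling): h2
After 6 (nextSibling): article
After 7 (parentNode): li

Answer: li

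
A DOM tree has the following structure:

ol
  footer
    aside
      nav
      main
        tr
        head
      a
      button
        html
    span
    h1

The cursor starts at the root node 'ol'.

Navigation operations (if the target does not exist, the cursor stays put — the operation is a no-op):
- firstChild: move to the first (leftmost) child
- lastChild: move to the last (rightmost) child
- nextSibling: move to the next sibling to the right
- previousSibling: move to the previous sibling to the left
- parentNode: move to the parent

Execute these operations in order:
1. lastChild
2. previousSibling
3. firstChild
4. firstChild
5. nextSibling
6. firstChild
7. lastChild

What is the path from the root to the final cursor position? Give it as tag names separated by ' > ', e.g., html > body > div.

After 1 (lastChild): footer
After 2 (previousSibling): footer (no-op, stayed)
After 3 (firstChild): aside
After 4 (firstChild): nav
After 5 (nextSibling): main
After 6 (firstChild): tr
After 7 (lastChild): tr (no-op, stayed)

Answer: ol > footer > aside > main > tr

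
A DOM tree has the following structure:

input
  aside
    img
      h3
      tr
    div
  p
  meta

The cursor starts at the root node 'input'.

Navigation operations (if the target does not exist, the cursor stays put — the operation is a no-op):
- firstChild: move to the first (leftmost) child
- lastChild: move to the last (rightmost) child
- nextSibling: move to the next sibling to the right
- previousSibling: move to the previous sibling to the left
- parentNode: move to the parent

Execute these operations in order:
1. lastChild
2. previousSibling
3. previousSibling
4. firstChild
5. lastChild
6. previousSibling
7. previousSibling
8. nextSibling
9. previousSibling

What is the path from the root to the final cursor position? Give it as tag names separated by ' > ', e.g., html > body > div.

After 1 (lastChild): meta
After 2 (previousSibling): p
After 3 (previousSibling): aside
After 4 (firstChild): img
After 5 (lastChild): tr
After 6 (previousSibling): h3
After 7 (previousSibling): h3 (no-op, stayed)
After 8 (nextSibling): tr
After 9 (previousSibling): h3

Answer: input > aside > img > h3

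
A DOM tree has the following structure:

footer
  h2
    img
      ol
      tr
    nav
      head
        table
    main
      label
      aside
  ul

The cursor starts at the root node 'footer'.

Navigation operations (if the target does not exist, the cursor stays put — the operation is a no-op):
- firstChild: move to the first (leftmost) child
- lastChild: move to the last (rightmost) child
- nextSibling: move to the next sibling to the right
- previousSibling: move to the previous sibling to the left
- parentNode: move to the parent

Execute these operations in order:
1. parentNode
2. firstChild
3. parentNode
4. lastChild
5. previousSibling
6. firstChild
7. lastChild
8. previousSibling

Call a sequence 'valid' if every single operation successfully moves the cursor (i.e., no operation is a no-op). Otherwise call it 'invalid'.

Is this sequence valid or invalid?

Answer: invalid

Derivation:
After 1 (parentNode): footer (no-op, stayed)
After 2 (firstChild): h2
After 3 (parentNode): footer
After 4 (lastChild): ul
After 5 (previousSibling): h2
After 6 (firstChild): img
After 7 (lastChild): tr
After 8 (previousSibling): ol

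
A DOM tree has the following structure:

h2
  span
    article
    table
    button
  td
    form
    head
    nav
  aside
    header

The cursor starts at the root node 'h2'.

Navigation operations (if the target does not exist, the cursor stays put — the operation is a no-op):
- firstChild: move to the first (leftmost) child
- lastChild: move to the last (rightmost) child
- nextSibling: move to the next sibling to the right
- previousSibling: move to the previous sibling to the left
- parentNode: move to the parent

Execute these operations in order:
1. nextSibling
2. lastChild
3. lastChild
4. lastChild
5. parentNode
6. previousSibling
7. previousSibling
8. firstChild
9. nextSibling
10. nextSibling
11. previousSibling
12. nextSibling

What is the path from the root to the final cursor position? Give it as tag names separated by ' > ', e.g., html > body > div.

Answer: h2 > span > button

Derivation:
After 1 (nextSibling): h2 (no-op, stayed)
After 2 (lastChild): aside
After 3 (lastChild): header
After 4 (lastChild): header (no-op, stayed)
After 5 (parentNode): aside
After 6 (previousSibling): td
After 7 (previousSibling): span
After 8 (firstChild): article
After 9 (nextSibling): table
After 10 (nextSibling): button
After 11 (previousSibling): table
After 12 (nextSibling): button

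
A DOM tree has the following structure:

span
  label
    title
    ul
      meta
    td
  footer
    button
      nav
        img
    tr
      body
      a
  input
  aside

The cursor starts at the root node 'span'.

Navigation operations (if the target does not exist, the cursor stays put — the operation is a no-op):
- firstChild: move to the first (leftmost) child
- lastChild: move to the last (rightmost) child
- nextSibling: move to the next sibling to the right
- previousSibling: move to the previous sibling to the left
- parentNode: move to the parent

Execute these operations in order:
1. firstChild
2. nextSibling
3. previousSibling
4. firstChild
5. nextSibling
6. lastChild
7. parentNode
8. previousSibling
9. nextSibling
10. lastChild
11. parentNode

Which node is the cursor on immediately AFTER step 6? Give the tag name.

Answer: meta

Derivation:
After 1 (firstChild): label
After 2 (nextSibling): footer
After 3 (previousSibling): label
After 4 (firstChild): title
After 5 (nextSibling): ul
After 6 (lastChild): meta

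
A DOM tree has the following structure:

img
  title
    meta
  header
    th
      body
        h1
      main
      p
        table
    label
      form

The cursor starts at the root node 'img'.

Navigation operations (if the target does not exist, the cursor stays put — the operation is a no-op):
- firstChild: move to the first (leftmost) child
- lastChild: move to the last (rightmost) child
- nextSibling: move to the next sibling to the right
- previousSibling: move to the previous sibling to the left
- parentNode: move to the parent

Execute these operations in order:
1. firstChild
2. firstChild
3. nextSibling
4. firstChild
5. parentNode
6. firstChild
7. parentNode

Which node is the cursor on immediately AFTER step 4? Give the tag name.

Answer: meta

Derivation:
After 1 (firstChild): title
After 2 (firstChild): meta
After 3 (nextSibling): meta (no-op, stayed)
After 4 (firstChild): meta (no-op, stayed)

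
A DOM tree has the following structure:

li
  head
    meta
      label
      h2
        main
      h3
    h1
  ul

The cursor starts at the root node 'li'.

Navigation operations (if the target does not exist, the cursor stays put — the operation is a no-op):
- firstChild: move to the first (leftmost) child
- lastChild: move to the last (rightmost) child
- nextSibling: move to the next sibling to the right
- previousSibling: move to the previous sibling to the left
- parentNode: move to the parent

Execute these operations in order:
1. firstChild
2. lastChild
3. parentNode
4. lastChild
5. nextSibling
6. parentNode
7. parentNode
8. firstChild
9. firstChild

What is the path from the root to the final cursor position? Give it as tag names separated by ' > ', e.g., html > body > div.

After 1 (firstChild): head
After 2 (lastChild): h1
After 3 (parentNode): head
After 4 (lastChild): h1
After 5 (nextSibling): h1 (no-op, stayed)
After 6 (parentNode): head
After 7 (parentNode): li
After 8 (firstChild): head
After 9 (firstChild): meta

Answer: li > head > meta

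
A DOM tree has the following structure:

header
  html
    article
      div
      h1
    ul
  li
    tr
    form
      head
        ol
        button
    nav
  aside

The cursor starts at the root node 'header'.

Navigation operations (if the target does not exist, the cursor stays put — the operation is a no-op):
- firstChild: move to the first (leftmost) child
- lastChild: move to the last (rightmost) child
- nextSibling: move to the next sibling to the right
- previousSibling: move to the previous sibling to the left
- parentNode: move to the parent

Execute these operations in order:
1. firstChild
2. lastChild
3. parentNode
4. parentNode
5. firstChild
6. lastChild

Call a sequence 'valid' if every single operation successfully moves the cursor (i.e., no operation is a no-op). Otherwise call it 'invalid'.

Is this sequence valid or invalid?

Answer: valid

Derivation:
After 1 (firstChild): html
After 2 (lastChild): ul
After 3 (parentNode): html
After 4 (parentNode): header
After 5 (firstChild): html
After 6 (lastChild): ul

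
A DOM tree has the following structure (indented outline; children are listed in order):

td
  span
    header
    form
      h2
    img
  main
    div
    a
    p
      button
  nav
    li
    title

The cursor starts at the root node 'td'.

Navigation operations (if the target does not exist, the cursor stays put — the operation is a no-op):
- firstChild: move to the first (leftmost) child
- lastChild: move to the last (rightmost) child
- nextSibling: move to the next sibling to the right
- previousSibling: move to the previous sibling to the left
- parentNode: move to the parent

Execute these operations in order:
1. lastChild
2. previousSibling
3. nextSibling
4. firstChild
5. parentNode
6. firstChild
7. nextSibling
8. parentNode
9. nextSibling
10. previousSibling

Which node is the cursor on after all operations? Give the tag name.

After 1 (lastChild): nav
After 2 (previousSibling): main
After 3 (nextSibling): nav
After 4 (firstChild): li
After 5 (parentNode): nav
After 6 (firstChild): li
After 7 (nextSibling): title
After 8 (parentNode): nav
After 9 (nextSibling): nav (no-op, stayed)
After 10 (previousSibling): main

Answer: main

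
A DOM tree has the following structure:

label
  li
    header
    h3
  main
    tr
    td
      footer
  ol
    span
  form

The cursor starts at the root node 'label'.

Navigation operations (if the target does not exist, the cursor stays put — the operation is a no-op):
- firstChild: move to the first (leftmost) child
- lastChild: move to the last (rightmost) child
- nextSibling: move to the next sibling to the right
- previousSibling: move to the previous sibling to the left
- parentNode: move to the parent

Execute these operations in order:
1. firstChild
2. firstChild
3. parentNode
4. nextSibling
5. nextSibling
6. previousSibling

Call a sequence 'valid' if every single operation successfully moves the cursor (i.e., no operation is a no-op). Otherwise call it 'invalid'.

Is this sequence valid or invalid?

After 1 (firstChild): li
After 2 (firstChild): header
After 3 (parentNode): li
After 4 (nextSibling): main
After 5 (nextSibling): ol
After 6 (previousSibling): main

Answer: valid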